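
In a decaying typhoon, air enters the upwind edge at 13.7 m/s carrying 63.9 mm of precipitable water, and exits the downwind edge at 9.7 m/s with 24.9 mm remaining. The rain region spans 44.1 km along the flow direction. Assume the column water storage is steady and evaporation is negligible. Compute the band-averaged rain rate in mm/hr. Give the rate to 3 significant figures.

R ≈ 51.7 mm/hr

Column moisture flux per unit crosswind length is F = V × PW.
Inflow: F_in = 13.7 × 63.9 = 875.43 mm·m/s
Outflow: F_out = 9.7 × 24.9 = 241.53 mm·m/s
Steady-state rate R = (F_in − F_out)/L = (875.43 − 241.53) / 44100 m = 1.437e-02 mm/s.
R = 1.437e-02 × 3600 = 51.7 mm/hr.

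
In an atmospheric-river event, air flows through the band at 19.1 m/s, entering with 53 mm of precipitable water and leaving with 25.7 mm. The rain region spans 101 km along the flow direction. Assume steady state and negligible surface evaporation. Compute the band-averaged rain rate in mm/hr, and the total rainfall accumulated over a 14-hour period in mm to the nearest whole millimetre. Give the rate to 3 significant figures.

Column moisture flux per unit crosswind length is F = V × PW.
Inflow: F_in = 19.1 × 53 = 1012.3 mm·m/s
Outflow: F_out = 19.1 × 25.7 = 490.87 mm·m/s
Steady-state rate R = (F_in − F_out)/L = (1012.3 − 490.87) / 101000 m = 5.163e-03 mm/s.
R = 5.163e-03 × 3600 = 18.6 mm/hr.
Over 14 h: total = 18.6 × 14 = 260.4 ≈ 260 mm.

R ≈ 18.6 mm/hr; total ≈ 260 mm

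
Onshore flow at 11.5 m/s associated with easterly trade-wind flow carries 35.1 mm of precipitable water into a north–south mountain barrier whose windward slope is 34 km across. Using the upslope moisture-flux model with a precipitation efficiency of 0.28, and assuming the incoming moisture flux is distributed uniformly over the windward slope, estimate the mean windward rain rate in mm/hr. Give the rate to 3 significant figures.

Incoming column moisture flux per unit ridge length: F = V × PW = 11.5 × 35.1 = 403.65 mm·m/s.
Spread over the 34 km slope with efficiency ε = 0.28: R = ε·F/W = 0.28 × 403.65 / 34000 m = 3.324e-03 mm/s.
R = 3.324e-03 × 3600 = 12.0 mm/hr.

R ≈ 12.0 mm/hr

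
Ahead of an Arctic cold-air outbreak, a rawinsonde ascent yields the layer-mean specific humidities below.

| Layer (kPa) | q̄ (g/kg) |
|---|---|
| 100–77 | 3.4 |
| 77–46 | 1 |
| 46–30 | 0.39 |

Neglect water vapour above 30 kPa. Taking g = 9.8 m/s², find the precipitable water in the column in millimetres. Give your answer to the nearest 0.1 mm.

Precipitable water is the column-integrated vapour mass per unit area: PW = (1/g) Σ q̄ Δp, with q in kg/kg and Δp in Pa (1 kg/m² of water = 1 mm).
Layer 100–77 kPa: Δp = 230 hPa = 23000 Pa, q̄ = 0.0034 kg/kg → 0.0034 × 23000 / 9.8 = 7.98 mm
Layer 77–46 kPa: Δp = 310 hPa = 31000 Pa, q̄ = 0.001 kg/kg → 0.001 × 31000 / 9.8 = 3.16 mm
Layer 46–30 kPa: Δp = 160 hPa = 16000 Pa, q̄ = 0.00039 kg/kg → 0.00039 × 16000 / 9.8 = 0.64 mm
PW = 7.98 + 3.16 + 0.64 = 11.78 ≈ 11.8 mm.

PW ≈ 11.8 mm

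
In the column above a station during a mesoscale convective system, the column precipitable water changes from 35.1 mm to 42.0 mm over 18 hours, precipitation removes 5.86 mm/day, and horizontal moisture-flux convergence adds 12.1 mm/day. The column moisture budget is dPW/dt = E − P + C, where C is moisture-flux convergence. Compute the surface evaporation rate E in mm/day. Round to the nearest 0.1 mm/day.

E ≈ 3.0 mm/day

dPW/dt = (42.0 − 35.1) mm / (18/24 day) = +9.200 mm/day.
E = dPW/dt + P − C = (+9.200) + 5.86 − (12.1) = 3.0 mm/day.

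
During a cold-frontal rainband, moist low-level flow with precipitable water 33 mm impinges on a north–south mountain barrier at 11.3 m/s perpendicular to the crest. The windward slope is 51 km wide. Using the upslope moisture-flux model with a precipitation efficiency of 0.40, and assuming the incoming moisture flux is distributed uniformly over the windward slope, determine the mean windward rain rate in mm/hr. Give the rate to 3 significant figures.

R ≈ 10.5 mm/hr

Incoming column moisture flux per unit ridge length: F = V × PW = 11.3 × 33 = 372.9 mm·m/s.
Spread over the 51 km slope with efficiency ε = 0.40: R = ε·F/W = 0.40 × 372.9 / 51000 m = 2.925e-03 mm/s.
R = 2.925e-03 × 3600 = 10.5 mm/hr.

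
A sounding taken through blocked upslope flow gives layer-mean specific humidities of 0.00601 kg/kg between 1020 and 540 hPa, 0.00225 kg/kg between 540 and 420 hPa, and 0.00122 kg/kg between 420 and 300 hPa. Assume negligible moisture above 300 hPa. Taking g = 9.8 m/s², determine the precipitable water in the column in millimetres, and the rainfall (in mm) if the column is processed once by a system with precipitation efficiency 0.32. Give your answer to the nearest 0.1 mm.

PW ≈ 33.7 mm; rainfall ≈ 10.8 mm

Precipitable water is the column-integrated vapour mass per unit area: PW = (1/g) Σ q̄ Δp, with q in kg/kg and Δp in Pa (1 kg/m² of water = 1 mm).
Layer 1020–540 hPa: Δp = 480 hPa = 48000 Pa, q̄ = 0.00601 kg/kg → 0.00601 × 48000 / 9.8 = 29.44 mm
Layer 540–420 hPa: Δp = 120 hPa = 12000 Pa, q̄ = 0.00225 kg/kg → 0.00225 × 12000 / 9.8 = 2.76 mm
Layer 420–300 hPa: Δp = 120 hPa = 12000 Pa, q̄ = 0.00122 kg/kg → 0.00122 × 12000 / 9.8 = 1.49 mm
PW = 29.44 + 2.76 + 1.49 = 33.69 ≈ 33.7 mm.
Rainfall = ε × PW = 0.32 × 33.7 = 10.8 mm.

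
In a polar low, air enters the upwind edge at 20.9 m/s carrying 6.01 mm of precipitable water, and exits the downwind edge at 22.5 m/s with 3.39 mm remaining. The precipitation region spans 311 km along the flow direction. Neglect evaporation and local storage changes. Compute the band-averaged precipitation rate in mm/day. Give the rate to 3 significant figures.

Column moisture flux per unit crosswind length is F = V × PW.
Inflow: F_in = 20.9 × 6.01 = 125.609 mm·m/s
Outflow: F_out = 22.5 × 3.39 = 76.275 mm·m/s
Steady-state rate R = (F_in − F_out)/L = (125.609 − 76.275) / 311000 m = 1.586e-04 mm/s.
R = 1.586e-04 × 3600 × 24 = 13.7 mm/day.

R ≈ 13.7 mm/day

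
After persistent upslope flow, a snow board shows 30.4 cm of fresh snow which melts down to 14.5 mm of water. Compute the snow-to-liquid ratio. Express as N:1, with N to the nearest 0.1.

ratio ≈ 21.0

Ratio = snow depth / SWE = 304 mm / 14.5 mm = 21.0, i.e. 21.0:1.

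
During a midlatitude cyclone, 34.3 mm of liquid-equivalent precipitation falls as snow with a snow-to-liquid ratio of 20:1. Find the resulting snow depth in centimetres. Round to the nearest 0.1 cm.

snow depth ≈ 68.6 cm

Snow depth = liquid × ratio = 34.3 mm × 20 = 686 mm = 68.6 cm.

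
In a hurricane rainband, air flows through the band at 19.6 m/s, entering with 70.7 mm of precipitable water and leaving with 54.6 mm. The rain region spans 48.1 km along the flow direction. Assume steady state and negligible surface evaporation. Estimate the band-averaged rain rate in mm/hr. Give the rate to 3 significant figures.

Column moisture flux per unit crosswind length is F = V × PW.
Inflow: F_in = 19.6 × 70.7 = 1385.72 mm·m/s
Outflow: F_out = 19.6 × 54.6 = 1070.16 mm·m/s
Steady-state rate R = (F_in − F_out)/L = (1385.72 − 1070.16) / 48100 m = 6.560e-03 mm/s.
R = 6.560e-03 × 3600 = 23.6 mm/hr.

R ≈ 23.6 mm/hr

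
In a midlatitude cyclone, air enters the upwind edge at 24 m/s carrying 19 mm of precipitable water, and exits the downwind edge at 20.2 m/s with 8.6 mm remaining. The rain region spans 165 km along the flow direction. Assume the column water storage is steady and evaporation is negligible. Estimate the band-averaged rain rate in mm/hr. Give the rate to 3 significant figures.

Column moisture flux per unit crosswind length is F = V × PW.
Inflow: F_in = 24 × 19 = 456 mm·m/s
Outflow: F_out = 20.2 × 8.6 = 173.72 mm·m/s
Steady-state rate R = (F_in − F_out)/L = (456 − 173.72) / 165000 m = 1.711e-03 mm/s.
R = 1.711e-03 × 3600 = 6.16 mm/hr.

R ≈ 6.16 mm/hr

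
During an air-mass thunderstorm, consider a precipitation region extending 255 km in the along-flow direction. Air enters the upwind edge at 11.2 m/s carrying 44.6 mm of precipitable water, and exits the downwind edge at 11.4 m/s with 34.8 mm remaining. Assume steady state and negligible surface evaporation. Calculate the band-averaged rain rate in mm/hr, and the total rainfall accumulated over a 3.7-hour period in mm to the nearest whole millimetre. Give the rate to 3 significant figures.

R ≈ 1.45 mm/hr; total ≈ 5 mm

Column moisture flux per unit crosswind length is F = V × PW.
Inflow: F_in = 11.2 × 44.6 = 499.52 mm·m/s
Outflow: F_out = 11.4 × 34.8 = 396.72 mm·m/s
Steady-state rate R = (F_in − F_out)/L = (499.52 − 396.72) / 255000 m = 4.031e-04 mm/s.
R = 4.031e-04 × 3600 = 1.45 mm/hr.
Over 3.7 h: total = 1.45 × 3.7 = 5.365 ≈ 5 mm.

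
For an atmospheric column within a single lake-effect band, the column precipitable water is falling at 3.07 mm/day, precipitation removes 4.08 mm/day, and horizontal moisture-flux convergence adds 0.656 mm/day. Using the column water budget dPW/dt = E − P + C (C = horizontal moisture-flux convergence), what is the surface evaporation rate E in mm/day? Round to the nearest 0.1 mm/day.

E ≈ 0.4 mm/day

dPW/dt = -3.07 mm/day.
E = dPW/dt + P − C = (-3.07) + 4.08 − (0.656) = 0.4 mm/day.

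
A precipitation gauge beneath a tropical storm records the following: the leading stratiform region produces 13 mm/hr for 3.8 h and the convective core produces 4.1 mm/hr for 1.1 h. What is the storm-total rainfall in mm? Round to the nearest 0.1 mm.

total ≈ 53.9 mm

Total = Σ Rᵢ Δtᵢ = 13 × 3.8 + 4.1 × 1.1
      = 49.4 + 4.51 = 53.9 mm.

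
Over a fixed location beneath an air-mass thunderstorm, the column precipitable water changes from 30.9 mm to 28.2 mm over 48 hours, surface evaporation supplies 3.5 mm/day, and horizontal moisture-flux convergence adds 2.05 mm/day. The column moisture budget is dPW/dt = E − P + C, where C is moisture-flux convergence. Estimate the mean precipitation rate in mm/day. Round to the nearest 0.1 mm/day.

P ≈ 6.9 mm/day

dPW/dt = (28.2 − 30.9) mm / (48/24 day) = -1.350 mm/day.
P = E + C − dPW/dt = 3.5 + (2.05) − (-1.350) = 6.9 mm/day.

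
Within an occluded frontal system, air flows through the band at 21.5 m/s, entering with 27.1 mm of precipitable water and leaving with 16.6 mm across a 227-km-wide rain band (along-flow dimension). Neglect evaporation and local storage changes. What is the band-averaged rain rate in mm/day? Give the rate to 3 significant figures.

Column moisture flux per unit crosswind length is F = V × PW.
Inflow: F_in = 21.5 × 27.1 = 582.65 mm·m/s
Outflow: F_out = 21.5 × 16.6 = 356.9 mm·m/s
Steady-state rate R = (F_in − F_out)/L = (582.65 − 356.9) / 227000 m = 9.945e-04 mm/s.
R = 9.945e-04 × 3600 × 24 = 85.9 mm/day.

R ≈ 85.9 mm/day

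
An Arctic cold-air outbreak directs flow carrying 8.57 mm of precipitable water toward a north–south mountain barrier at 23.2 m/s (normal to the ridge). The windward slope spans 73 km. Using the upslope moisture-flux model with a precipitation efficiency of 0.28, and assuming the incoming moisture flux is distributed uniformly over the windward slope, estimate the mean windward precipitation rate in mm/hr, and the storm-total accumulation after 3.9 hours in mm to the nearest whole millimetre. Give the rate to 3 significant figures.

R ≈ 2.75 mm/hr; total ≈ 11 mm

Incoming column moisture flux per unit ridge length: F = V × PW = 23.2 × 8.57 = 198.824 mm·m/s.
Spread over the 73 km slope with efficiency ε = 0.28: R = ε·F/W = 0.28 × 198.824 / 73000 m = 7.626e-04 mm/s.
R = 7.626e-04 × 3600 = 2.75 mm/hr.
Over 3.9 h: total = 2.75 × 3.9 = 10.725 ≈ 11 mm.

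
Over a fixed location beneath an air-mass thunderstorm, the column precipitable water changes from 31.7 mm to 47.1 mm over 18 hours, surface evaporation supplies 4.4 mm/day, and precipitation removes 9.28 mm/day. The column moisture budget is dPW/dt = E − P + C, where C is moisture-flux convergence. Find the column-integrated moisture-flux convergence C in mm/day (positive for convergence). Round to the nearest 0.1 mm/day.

C ≈ 25.4 mm/day

dPW/dt = (47.1 − 31.7) mm / (18/24 day) = +20.533 mm/day.
C = dPW/dt − E + P = (+20.533) − 4.4 + 9.28 = 25.4 mm/day.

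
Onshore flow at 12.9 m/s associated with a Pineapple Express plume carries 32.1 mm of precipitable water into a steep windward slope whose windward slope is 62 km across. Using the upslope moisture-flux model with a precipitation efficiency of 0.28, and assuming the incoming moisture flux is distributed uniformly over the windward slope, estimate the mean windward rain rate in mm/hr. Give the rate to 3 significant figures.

Incoming column moisture flux per unit ridge length: F = V × PW = 12.9 × 32.1 = 414.09 mm·m/s.
Spread over the 62 km slope with efficiency ε = 0.28: R = ε·F/W = 0.28 × 414.09 / 62000 m = 1.870e-03 mm/s.
R = 1.870e-03 × 3600 = 6.73 mm/hr.

R ≈ 6.73 mm/hr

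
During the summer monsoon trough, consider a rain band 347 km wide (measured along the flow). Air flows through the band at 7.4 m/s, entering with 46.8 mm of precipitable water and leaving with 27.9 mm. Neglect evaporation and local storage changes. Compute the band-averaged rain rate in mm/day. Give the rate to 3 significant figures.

R ≈ 34.8 mm/day

Column moisture flux per unit crosswind length is F = V × PW.
Inflow: F_in = 7.4 × 46.8 = 346.32 mm·m/s
Outflow: F_out = 7.4 × 27.9 = 206.46 mm·m/s
Steady-state rate R = (F_in − F_out)/L = (346.32 − 206.46) / 347000 m = 4.031e-04 mm/s.
R = 4.031e-04 × 3600 × 24 = 34.8 mm/day.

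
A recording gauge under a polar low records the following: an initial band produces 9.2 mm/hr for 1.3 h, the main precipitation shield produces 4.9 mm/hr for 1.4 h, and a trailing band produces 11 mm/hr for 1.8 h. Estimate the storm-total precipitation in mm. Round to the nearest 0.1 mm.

total ≈ 38.6 mm

Total = Σ Rᵢ Δtᵢ = 9.2 × 1.3 + 4.9 × 1.4 + 11 × 1.8
      = 11.96 + 6.86 + 19.8 = 38.6 mm.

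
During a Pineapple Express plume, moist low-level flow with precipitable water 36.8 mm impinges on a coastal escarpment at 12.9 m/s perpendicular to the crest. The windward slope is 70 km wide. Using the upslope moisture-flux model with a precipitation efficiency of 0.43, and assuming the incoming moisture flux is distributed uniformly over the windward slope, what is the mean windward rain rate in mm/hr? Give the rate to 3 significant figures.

R ≈ 10.5 mm/hr

Incoming column moisture flux per unit ridge length: F = V × PW = 12.9 × 36.8 = 474.72 mm·m/s.
Spread over the 70 km slope with efficiency ε = 0.43: R = ε·F/W = 0.43 × 474.72 / 70000 m = 2.916e-03 mm/s.
R = 2.916e-03 × 3600 = 10.5 mm/hr.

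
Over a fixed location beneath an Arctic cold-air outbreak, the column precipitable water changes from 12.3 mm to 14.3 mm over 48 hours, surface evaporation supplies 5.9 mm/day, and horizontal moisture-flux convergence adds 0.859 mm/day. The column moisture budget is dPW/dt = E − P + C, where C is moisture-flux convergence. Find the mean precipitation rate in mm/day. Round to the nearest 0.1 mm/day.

dPW/dt = (14.3 − 12.3) mm / (48/24 day) = +1.000 mm/day.
P = E + C − dPW/dt = 5.9 + (0.859) − (+1.000) = 5.8 mm/day.

P ≈ 5.8 mm/day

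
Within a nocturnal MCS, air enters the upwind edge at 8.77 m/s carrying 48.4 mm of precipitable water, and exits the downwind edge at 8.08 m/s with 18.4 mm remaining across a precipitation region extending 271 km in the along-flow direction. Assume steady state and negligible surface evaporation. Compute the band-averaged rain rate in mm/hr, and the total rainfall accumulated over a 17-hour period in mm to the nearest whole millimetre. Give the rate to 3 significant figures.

R ≈ 3.66 mm/hr; total ≈ 62 mm

Column moisture flux per unit crosswind length is F = V × PW.
Inflow: F_in = 8.77 × 48.4 = 424.468 mm·m/s
Outflow: F_out = 8.08 × 18.4 = 148.672 mm·m/s
Steady-state rate R = (F_in − F_out)/L = (424.468 − 148.672) / 271000 m = 1.018e-03 mm/s.
R = 1.018e-03 × 3600 = 3.66 mm/hr.
Over 17 h: total = 3.66 × 17 = 62.22 ≈ 62 mm.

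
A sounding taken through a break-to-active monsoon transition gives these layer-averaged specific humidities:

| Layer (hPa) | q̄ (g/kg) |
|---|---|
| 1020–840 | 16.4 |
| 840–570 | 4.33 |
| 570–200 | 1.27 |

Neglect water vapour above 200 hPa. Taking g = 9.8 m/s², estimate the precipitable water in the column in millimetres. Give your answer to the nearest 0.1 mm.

PW ≈ 46.8 mm

Precipitable water is the column-integrated vapour mass per unit area: PW = (1/g) Σ q̄ Δp, with q in kg/kg and Δp in Pa (1 kg/m² of water = 1 mm).
Layer 1020–840 hPa: Δp = 180 hPa = 18000 Pa, q̄ = 0.0164 kg/kg → 0.0164 × 18000 / 9.8 = 30.12 mm
Layer 840–570 hPa: Δp = 270 hPa = 27000 Pa, q̄ = 0.00433 kg/kg → 0.00433 × 27000 / 9.8 = 11.93 mm
Layer 570–200 hPa: Δp = 370 hPa = 37000 Pa, q̄ = 0.00127 kg/kg → 0.00127 × 37000 / 9.8 = 4.79 mm
PW = 30.12 + 11.93 + 4.79 = 46.84 ≈ 46.8 mm.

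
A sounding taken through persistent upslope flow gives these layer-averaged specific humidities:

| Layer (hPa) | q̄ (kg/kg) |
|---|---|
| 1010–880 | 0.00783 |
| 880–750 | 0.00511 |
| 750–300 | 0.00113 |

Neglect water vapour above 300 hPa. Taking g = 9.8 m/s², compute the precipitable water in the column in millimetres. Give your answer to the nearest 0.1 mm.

Precipitable water is the column-integrated vapour mass per unit area: PW = (1/g) Σ q̄ Δp, with q in kg/kg and Δp in Pa (1 kg/m² of water = 1 mm).
Layer 1010–880 hPa: Δp = 130 hPa = 13000 Pa, q̄ = 0.00783 kg/kg → 0.00783 × 13000 / 9.8 = 10.39 mm
Layer 880–750 hPa: Δp = 130 hPa = 13000 Pa, q̄ = 0.00511 kg/kg → 0.00511 × 13000 / 9.8 = 6.78 mm
Layer 750–300 hPa: Δp = 450 hPa = 45000 Pa, q̄ = 0.00113 kg/kg → 0.00113 × 45000 / 9.8 = 5.19 mm
PW = 10.39 + 6.78 + 5.19 = 22.36 ≈ 22.4 mm.

PW ≈ 22.4 mm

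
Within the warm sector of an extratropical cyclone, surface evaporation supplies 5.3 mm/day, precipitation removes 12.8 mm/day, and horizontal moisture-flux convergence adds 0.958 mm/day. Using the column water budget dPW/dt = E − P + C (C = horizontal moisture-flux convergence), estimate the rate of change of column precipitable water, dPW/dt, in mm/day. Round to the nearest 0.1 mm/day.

dPW/dt ≈ -6.5 mm/day

dPW/dt = E − P + C = 5.3 − 12.8 + (0.958) = -6.5 mm/day.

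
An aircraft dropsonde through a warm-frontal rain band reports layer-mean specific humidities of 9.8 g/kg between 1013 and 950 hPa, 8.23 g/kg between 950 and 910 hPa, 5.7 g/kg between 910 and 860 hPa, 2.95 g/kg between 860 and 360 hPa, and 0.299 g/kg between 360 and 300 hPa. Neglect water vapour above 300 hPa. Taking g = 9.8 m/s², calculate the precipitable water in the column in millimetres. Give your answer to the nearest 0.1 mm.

PW ≈ 27.8 mm

Precipitable water is the column-integrated vapour mass per unit area: PW = (1/g) Σ q̄ Δp, with q in kg/kg and Δp in Pa (1 kg/m² of water = 1 mm).
Layer 1013–950 hPa: Δp = 63 hPa = 6300 Pa, q̄ = 0.0098 kg/kg → 0.0098 × 6300 / 9.8 = 6.30 mm
Layer 950–910 hPa: Δp = 40 hPa = 4000 Pa, q̄ = 0.00823 kg/kg → 0.00823 × 4000 / 9.8 = 3.36 mm
Layer 910–860 hPa: Δp = 50 hPa = 5000 Pa, q̄ = 0.0057 kg/kg → 0.0057 × 5000 / 9.8 = 2.91 mm
Layer 860–360 hPa: Δp = 500 hPa = 50000 Pa, q̄ = 0.00295 kg/kg → 0.00295 × 50000 / 9.8 = 15.05 mm
Layer 360–300 hPa: Δp = 60 hPa = 6000 Pa, q̄ = 0.000299 kg/kg → 0.000299 × 6000 / 9.8 = 0.18 mm
PW = 6.30 + 3.36 + 2.91 + 15.05 + 0.18 = 27.80 ≈ 27.8 mm.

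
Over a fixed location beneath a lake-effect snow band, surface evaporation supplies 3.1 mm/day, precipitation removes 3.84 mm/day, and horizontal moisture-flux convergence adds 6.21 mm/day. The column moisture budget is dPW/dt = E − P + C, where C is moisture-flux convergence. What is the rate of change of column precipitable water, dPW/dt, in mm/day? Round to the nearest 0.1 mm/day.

dPW/dt = E − P + C = 3.1 − 3.84 + (6.21) = 5.5 mm/day.

dPW/dt ≈ 5.5 mm/day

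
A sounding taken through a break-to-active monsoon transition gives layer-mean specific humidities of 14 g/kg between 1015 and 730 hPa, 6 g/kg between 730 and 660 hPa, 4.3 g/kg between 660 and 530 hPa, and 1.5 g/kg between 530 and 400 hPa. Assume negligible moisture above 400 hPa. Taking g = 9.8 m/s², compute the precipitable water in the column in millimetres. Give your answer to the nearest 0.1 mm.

Precipitable water is the column-integrated vapour mass per unit area: PW = (1/g) Σ q̄ Δp, with q in kg/kg and Δp in Pa (1 kg/m² of water = 1 mm).
Layer 1015–730 hPa: Δp = 285 hPa = 28500 Pa, q̄ = 0.014 kg/kg → 0.014 × 28500 / 9.8 = 40.71 mm
Layer 730–660 hPa: Δp = 70 hPa = 7000 Pa, q̄ = 0.006 kg/kg → 0.006 × 7000 / 9.8 = 4.29 mm
Layer 660–530 hPa: Δp = 130 hPa = 13000 Pa, q̄ = 0.0043 kg/kg → 0.0043 × 13000 / 9.8 = 5.70 mm
Layer 530–400 hPa: Δp = 130 hPa = 13000 Pa, q̄ = 0.0015 kg/kg → 0.0015 × 13000 / 9.8 = 1.99 mm
PW = 40.71 + 4.29 + 5.70 + 1.99 = 52.69 ≈ 52.7 mm.

PW ≈ 52.7 mm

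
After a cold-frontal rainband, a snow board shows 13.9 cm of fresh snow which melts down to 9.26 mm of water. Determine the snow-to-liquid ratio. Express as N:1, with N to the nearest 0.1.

ratio ≈ 15.0

Ratio = snow depth / SWE = 139 mm / 9.26 mm = 15.0, i.e. 15.0:1.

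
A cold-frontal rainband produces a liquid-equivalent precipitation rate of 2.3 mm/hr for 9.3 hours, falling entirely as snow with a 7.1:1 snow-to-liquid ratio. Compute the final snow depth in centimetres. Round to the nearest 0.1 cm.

snow depth ≈ 15.2 cm

Liquid-equivalent depth = 2.3 × 9.3 = 21.39 mm.
Snow depth = 21.39 mm × 7.1 = 151.869 mm = 15.2 cm.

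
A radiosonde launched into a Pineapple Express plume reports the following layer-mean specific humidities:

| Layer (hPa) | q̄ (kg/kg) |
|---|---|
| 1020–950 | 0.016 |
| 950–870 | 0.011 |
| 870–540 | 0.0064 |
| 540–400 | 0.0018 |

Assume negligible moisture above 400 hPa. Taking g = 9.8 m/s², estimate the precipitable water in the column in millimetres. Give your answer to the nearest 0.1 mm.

Precipitable water is the column-integrated vapour mass per unit area: PW = (1/g) Σ q̄ Δp, with q in kg/kg and Δp in Pa (1 kg/m² of water = 1 mm).
Layer 1020–950 hPa: Δp = 70 hPa = 7000 Pa, q̄ = 0.016 kg/kg → 0.016 × 7000 / 9.8 = 11.43 mm
Layer 950–870 hPa: Δp = 80 hPa = 8000 Pa, q̄ = 0.011 kg/kg → 0.011 × 8000 / 9.8 = 8.98 mm
Layer 870–540 hPa: Δp = 330 hPa = 33000 Pa, q̄ = 0.0064 kg/kg → 0.0064 × 33000 / 9.8 = 21.55 mm
Layer 540–400 hPa: Δp = 140 hPa = 14000 Pa, q̄ = 0.0018 kg/kg → 0.0018 × 14000 / 9.8 = 2.57 mm
PW = 11.43 + 8.98 + 21.55 + 2.57 = 44.53 ≈ 44.5 mm.

PW ≈ 44.5 mm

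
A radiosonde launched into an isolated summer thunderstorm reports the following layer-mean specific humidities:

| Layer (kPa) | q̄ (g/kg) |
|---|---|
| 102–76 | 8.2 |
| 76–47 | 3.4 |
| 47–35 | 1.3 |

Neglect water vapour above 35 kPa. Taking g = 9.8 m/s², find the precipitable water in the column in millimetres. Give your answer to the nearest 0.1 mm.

PW ≈ 33.4 mm

Precipitable water is the column-integrated vapour mass per unit area: PW = (1/g) Σ q̄ Δp, with q in kg/kg and Δp in Pa (1 kg/m² of water = 1 mm).
Layer 102–76 kPa: Δp = 260 hPa = 26000 Pa, q̄ = 0.0082 kg/kg → 0.0082 × 26000 / 9.8 = 21.76 mm
Layer 76–47 kPa: Δp = 290 hPa = 29000 Pa, q̄ = 0.0034 kg/kg → 0.0034 × 29000 / 9.8 = 10.06 mm
Layer 47–35 kPa: Δp = 120 hPa = 12000 Pa, q̄ = 0.0013 kg/kg → 0.0013 × 12000 / 9.8 = 1.59 mm
PW = 21.76 + 10.06 + 1.59 = 33.41 ≈ 33.4 mm.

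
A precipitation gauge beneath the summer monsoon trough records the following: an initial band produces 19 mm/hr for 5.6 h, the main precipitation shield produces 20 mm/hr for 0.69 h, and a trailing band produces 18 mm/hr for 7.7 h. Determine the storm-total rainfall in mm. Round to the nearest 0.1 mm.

Total = Σ Rᵢ Δtᵢ = 19 × 5.6 + 20 × 0.69 + 18 × 7.7
      = 106.4 + 13.8 + 138.6 = 258.8 mm.

total ≈ 258.8 mm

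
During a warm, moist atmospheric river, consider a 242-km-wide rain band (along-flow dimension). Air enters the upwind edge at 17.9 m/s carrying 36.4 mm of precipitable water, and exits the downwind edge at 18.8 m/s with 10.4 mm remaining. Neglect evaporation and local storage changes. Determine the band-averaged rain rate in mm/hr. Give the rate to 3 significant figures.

Column moisture flux per unit crosswind length is F = V × PW.
Inflow: F_in = 17.9 × 36.4 = 651.56 mm·m/s
Outflow: F_out = 18.8 × 10.4 = 195.52 mm·m/s
Steady-state rate R = (F_in − F_out)/L = (651.56 − 195.52) / 242000 m = 1.884e-03 mm/s.
R = 1.884e-03 × 3600 = 6.78 mm/hr.

R ≈ 6.78 mm/hr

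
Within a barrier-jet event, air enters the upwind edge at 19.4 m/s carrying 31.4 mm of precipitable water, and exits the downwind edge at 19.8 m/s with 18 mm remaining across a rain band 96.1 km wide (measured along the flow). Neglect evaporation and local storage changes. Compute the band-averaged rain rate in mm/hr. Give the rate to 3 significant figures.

R ≈ 9.47 mm/hr

Column moisture flux per unit crosswind length is F = V × PW.
Inflow: F_in = 19.4 × 31.4 = 609.16 mm·m/s
Outflow: F_out = 19.8 × 18 = 356.4 mm·m/s
Steady-state rate R = (F_in − F_out)/L = (609.16 − 356.4) / 96100 m = 2.630e-03 mm/s.
R = 2.630e-03 × 3600 = 9.47 mm/hr.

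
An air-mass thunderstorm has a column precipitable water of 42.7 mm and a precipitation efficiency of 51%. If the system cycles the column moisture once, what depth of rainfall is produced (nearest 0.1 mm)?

rainfall ≈ 21.8 mm

Rainfall = ε × PW = 0.51 × 42.7 = 21.8 mm.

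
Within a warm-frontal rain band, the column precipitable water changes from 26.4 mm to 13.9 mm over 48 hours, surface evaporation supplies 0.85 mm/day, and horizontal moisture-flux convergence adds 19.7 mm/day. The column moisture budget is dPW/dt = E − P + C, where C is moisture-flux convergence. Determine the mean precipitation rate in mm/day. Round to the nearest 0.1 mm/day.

P ≈ 26.8 mm/day

dPW/dt = (13.9 − 26.4) mm / (48/24 day) = -6.250 mm/day.
P = E + C − dPW/dt = 0.85 + (19.7) − (-6.250) = 26.8 mm/day.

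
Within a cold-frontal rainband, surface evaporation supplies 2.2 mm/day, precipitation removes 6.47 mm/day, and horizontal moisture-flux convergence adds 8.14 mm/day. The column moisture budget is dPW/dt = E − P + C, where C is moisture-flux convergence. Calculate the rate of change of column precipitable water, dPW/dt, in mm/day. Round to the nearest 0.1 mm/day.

dPW/dt ≈ 3.9 mm/day

dPW/dt = E − P + C = 2.2 − 6.47 + (8.14) = 3.9 mm/day.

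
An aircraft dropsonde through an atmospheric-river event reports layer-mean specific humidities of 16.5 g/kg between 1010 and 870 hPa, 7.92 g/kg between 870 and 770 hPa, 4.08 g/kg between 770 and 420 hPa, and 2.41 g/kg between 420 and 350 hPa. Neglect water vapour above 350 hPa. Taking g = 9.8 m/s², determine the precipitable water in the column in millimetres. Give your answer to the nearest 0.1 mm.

Precipitable water is the column-integrated vapour mass per unit area: PW = (1/g) Σ q̄ Δp, with q in kg/kg and Δp in Pa (1 kg/m² of water = 1 mm).
Layer 1010–870 hPa: Δp = 140 hPa = 14000 Pa, q̄ = 0.0165 kg/kg → 0.0165 × 14000 / 9.8 = 23.57 mm
Layer 870–770 hPa: Δp = 100 hPa = 10000 Pa, q̄ = 0.00792 kg/kg → 0.00792 × 10000 / 9.8 = 8.08 mm
Layer 770–420 hPa: Δp = 350 hPa = 35000 Pa, q̄ = 0.00408 kg/kg → 0.00408 × 35000 / 9.8 = 14.57 mm
Layer 420–350 hPa: Δp = 70 hPa = 7000 Pa, q̄ = 0.00241 kg/kg → 0.00241 × 7000 / 9.8 = 1.72 mm
PW = 23.57 + 8.08 + 14.57 + 1.72 = 47.94 ≈ 47.9 mm.

PW ≈ 47.9 mm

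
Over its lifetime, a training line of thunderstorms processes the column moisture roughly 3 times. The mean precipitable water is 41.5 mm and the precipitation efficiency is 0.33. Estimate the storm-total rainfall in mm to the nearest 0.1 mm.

Each cycle deposits ε × PW = 0.33 × 41.5 = 13.695 mm.
Over 3 cycles: 3 × 13.695 = 41.1 mm.

rainfall ≈ 41.1 mm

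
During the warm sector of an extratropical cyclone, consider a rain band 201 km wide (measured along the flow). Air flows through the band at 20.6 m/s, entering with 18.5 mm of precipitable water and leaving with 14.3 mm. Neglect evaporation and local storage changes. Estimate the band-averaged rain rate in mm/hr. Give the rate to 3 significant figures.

Column moisture flux per unit crosswind length is F = V × PW.
Inflow: F_in = 20.6 × 18.5 = 381.1 mm·m/s
Outflow: F_out = 20.6 × 14.3 = 294.58 mm·m/s
Steady-state rate R = (F_in − F_out)/L = (381.1 − 294.58) / 201000 m = 4.304e-04 mm/s.
R = 4.304e-04 × 3600 = 1.55 mm/hr.

R ≈ 1.55 mm/hr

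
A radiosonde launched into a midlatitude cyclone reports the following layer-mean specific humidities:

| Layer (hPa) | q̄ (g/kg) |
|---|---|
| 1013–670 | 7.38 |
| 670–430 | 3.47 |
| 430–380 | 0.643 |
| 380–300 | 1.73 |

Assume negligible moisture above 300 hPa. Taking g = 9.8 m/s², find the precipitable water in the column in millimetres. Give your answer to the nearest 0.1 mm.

Precipitable water is the column-integrated vapour mass per unit area: PW = (1/g) Σ q̄ Δp, with q in kg/kg and Δp in Pa (1 kg/m² of water = 1 mm).
Layer 1013–670 hPa: Δp = 343 hPa = 34300 Pa, q̄ = 0.00738 kg/kg → 0.00738 × 34300 / 9.8 = 25.83 mm
Layer 670–430 hPa: Δp = 240 hPa = 24000 Pa, q̄ = 0.00347 kg/kg → 0.00347 × 24000 / 9.8 = 8.50 mm
Layer 430–380 hPa: Δp = 50 hPa = 5000 Pa, q̄ = 0.000643 kg/kg → 0.000643 × 5000 / 9.8 = 0.33 mm
Layer 380–300 hPa: Δp = 80 hPa = 8000 Pa, q̄ = 0.00173 kg/kg → 0.00173 × 8000 / 9.8 = 1.41 mm
PW = 25.83 + 8.50 + 0.33 + 1.41 = 36.07 ≈ 36.1 mm.

PW ≈ 36.1 mm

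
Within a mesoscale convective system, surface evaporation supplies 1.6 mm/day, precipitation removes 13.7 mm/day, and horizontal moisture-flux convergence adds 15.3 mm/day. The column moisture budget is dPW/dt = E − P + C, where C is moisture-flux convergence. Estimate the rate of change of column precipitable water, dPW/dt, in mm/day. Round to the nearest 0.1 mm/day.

dPW/dt = E − P + C = 1.6 − 13.7 + (15.3) = 3.2 mm/day.

dPW/dt ≈ 3.2 mm/day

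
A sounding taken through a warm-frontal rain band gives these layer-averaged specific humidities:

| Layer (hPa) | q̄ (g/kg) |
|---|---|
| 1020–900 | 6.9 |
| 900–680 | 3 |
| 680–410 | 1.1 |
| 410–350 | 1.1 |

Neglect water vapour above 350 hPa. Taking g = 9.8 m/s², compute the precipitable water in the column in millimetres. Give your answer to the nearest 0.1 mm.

Precipitable water is the column-integrated vapour mass per unit area: PW = (1/g) Σ q̄ Δp, with q in kg/kg and Δp in Pa (1 kg/m² of water = 1 mm).
Layer 1020–900 hPa: Δp = 120 hPa = 12000 Pa, q̄ = 0.0069 kg/kg → 0.0069 × 12000 / 9.8 = 8.45 mm
Layer 900–680 hPa: Δp = 220 hPa = 22000 Pa, q̄ = 0.003 kg/kg → 0.003 × 22000 / 9.8 = 6.73 mm
Layer 680–410 hPa: Δp = 270 hPa = 27000 Pa, q̄ = 0.0011 kg/kg → 0.0011 × 27000 / 9.8 = 3.03 mm
Layer 410–350 hPa: Δp = 60 hPa = 6000 Pa, q̄ = 0.0011 kg/kg → 0.0011 × 6000 / 9.8 = 0.67 mm
PW = 8.45 + 6.73 + 3.03 + 0.67 = 18.88 ≈ 18.9 mm.

PW ≈ 18.9 mm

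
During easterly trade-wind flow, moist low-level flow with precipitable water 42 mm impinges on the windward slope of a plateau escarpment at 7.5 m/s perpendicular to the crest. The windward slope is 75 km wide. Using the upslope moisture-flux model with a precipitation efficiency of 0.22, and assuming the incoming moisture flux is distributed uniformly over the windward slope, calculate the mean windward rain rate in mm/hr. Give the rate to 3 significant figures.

Incoming column moisture flux per unit ridge length: F = V × PW = 7.5 × 42 = 315 mm·m/s.
Spread over the 75 km slope with efficiency ε = 0.22: R = ε·F/W = 0.22 × 315 / 75000 m = 9.240e-04 mm/s.
R = 9.240e-04 × 3600 = 3.33 mm/hr.

R ≈ 3.33 mm/hr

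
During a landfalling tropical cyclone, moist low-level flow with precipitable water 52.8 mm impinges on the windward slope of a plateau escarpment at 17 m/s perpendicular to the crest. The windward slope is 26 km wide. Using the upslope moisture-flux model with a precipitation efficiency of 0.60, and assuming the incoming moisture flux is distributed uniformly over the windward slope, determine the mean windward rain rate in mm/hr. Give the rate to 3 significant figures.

Incoming column moisture flux per unit ridge length: F = V × PW = 17 × 52.8 = 897.6 mm·m/s.
Spread over the 26 km slope with efficiency ε = 0.60: R = ε·F/W = 0.60 × 897.6 / 26000 m = 2.071e-02 mm/s.
R = 2.071e-02 × 3600 = 74.6 mm/hr.

R ≈ 74.6 mm/hr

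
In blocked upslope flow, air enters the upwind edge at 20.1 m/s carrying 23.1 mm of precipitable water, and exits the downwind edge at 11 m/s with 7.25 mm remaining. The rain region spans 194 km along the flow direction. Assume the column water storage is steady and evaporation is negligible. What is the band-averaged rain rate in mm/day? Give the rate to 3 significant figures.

Column moisture flux per unit crosswind length is F = V × PW.
Inflow: F_in = 20.1 × 23.1 = 464.31 mm·m/s
Outflow: F_out = 11 × 7.25 = 79.75 mm·m/s
Steady-state rate R = (F_in − F_out)/L = (464.31 − 79.75) / 194000 m = 1.982e-03 mm/s.
R = 1.982e-03 × 3600 × 24 = 171 mm/day.

R ≈ 171 mm/day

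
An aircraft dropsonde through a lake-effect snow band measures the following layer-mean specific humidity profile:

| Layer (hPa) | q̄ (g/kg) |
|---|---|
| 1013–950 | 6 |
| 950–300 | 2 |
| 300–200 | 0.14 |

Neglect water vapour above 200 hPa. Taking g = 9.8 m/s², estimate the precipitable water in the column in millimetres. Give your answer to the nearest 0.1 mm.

PW ≈ 17.3 mm

Precipitable water is the column-integrated vapour mass per unit area: PW = (1/g) Σ q̄ Δp, with q in kg/kg and Δp in Pa (1 kg/m² of water = 1 mm).
Layer 1013–950 hPa: Δp = 63 hPa = 6300 Pa, q̄ = 0.006 kg/kg → 0.006 × 6300 / 9.8 = 3.86 mm
Layer 950–300 hPa: Δp = 650 hPa = 65000 Pa, q̄ = 0.002 kg/kg → 0.002 × 65000 / 9.8 = 13.27 mm
Layer 300–200 hPa: Δp = 100 hPa = 10000 Pa, q̄ = 0.00014 kg/kg → 0.00014 × 10000 / 9.8 = 0.14 mm
PW = 3.86 + 13.27 + 0.14 = 17.27 ≈ 17.3 mm.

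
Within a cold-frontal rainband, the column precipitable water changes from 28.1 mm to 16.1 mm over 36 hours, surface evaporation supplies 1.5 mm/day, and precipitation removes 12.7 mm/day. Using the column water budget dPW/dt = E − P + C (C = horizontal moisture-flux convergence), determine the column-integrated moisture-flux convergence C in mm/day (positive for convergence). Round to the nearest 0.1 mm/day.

dPW/dt = (16.1 − 28.1) mm / (36/24 day) = -8.000 mm/day.
C = dPW/dt − E + P = (-8.000) − 1.5 + 12.7 = 3.2 mm/day.

C ≈ 3.2 mm/day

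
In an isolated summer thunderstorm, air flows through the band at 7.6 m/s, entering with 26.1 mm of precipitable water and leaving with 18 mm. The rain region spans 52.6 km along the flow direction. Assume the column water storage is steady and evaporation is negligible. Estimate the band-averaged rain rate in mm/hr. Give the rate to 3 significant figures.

R ≈ 4.21 mm/hr

Column moisture flux per unit crosswind length is F = V × PW.
Inflow: F_in = 7.6 × 26.1 = 198.36 mm·m/s
Outflow: F_out = 7.6 × 18 = 136.8 mm·m/s
Steady-state rate R = (F_in − F_out)/L = (198.36 − 136.8) / 52600 m = 1.170e-03 mm/s.
R = 1.170e-03 × 3600 = 4.21 mm/hr.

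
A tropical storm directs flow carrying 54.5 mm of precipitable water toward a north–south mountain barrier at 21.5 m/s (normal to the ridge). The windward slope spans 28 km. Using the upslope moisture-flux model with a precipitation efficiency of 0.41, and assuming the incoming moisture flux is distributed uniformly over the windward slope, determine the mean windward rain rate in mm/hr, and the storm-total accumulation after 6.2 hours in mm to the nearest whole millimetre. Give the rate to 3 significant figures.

R ≈ 61.8 mm/hr; total ≈ 383 mm

Incoming column moisture flux per unit ridge length: F = V × PW = 21.5 × 54.5 = 1171.75 mm·m/s.
Spread over the 28 km slope with efficiency ε = 0.41: R = ε·F/W = 0.41 × 1171.75 / 28000 m = 1.716e-02 mm/s.
R = 1.716e-02 × 3600 = 61.8 mm/hr.
Over 6.2 h: total = 61.8 × 6.2 = 383.16 ≈ 383 mm.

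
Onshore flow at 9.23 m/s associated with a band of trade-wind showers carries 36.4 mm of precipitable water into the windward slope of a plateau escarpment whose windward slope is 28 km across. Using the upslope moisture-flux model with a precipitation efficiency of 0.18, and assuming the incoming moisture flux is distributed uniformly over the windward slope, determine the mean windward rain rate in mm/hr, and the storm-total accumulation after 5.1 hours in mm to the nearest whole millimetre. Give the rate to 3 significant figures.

R ≈ 7.78 mm/hr; total ≈ 40 mm

Incoming column moisture flux per unit ridge length: F = V × PW = 9.23 × 36.4 = 335.972 mm·m/s.
Spread over the 28 km slope with efficiency ε = 0.18: R = ε·F/W = 0.18 × 335.972 / 28000 m = 2.160e-03 mm/s.
R = 2.160e-03 × 3600 = 7.78 mm/hr.
Over 5.1 h: total = 7.78 × 5.1 = 39.678 ≈ 40 mm.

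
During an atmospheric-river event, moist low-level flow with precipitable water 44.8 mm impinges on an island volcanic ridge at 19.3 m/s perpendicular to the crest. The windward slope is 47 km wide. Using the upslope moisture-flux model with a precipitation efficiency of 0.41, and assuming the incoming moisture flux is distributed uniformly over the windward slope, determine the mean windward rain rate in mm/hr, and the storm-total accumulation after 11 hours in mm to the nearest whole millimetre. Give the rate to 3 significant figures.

R ≈ 27.2 mm/hr; total ≈ 299 mm

Incoming column moisture flux per unit ridge length: F = V × PW = 19.3 × 44.8 = 864.64 mm·m/s.
Spread over the 47 km slope with efficiency ε = 0.41: R = ε·F/W = 0.41 × 864.64 / 47000 m = 7.543e-03 mm/s.
R = 7.543e-03 × 3600 = 27.2 mm/hr.
Over 11 h: total = 27.2 × 11 = 299.2 ≈ 299 mm.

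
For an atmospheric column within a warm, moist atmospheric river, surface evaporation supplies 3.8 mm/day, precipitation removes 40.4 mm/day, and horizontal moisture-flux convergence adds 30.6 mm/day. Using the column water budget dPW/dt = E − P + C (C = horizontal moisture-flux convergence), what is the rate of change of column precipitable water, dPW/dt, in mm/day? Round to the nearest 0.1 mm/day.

dPW/dt ≈ -6.0 mm/day

dPW/dt = E − P + C = 3.8 − 40.4 + (30.6) = -6.0 mm/day.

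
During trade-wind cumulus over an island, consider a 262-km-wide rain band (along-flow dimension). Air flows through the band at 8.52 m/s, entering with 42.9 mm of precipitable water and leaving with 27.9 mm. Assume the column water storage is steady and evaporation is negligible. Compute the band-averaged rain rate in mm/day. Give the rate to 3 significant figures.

R ≈ 42.1 mm/day

Column moisture flux per unit crosswind length is F = V × PW.
Inflow: F_in = 8.52 × 42.9 = 365.508 mm·m/s
Outflow: F_out = 8.52 × 27.9 = 237.708 mm·m/s
Steady-state rate R = (F_in − F_out)/L = (365.508 − 237.708) / 262000 m = 4.878e-04 mm/s.
R = 4.878e-04 × 3600 × 24 = 42.1 mm/day.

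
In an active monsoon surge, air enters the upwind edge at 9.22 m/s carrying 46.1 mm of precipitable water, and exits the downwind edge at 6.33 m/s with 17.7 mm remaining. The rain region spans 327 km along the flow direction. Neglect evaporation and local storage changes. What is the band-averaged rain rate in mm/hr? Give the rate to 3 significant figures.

R ≈ 3.45 mm/hr

Column moisture flux per unit crosswind length is F = V × PW.
Inflow: F_in = 9.22 × 46.1 = 425.042 mm·m/s
Outflow: F_out = 6.33 × 17.7 = 112.041 mm·m/s
Steady-state rate R = (F_in − F_out)/L = (425.042 − 112.041) / 327000 m = 9.572e-04 mm/s.
R = 9.572e-04 × 3600 = 3.45 mm/hr.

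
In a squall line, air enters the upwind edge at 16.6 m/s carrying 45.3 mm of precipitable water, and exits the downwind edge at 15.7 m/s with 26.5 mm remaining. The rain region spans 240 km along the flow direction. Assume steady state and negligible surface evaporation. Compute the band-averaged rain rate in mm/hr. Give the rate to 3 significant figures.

R ≈ 5.04 mm/hr

Column moisture flux per unit crosswind length is F = V × PW.
Inflow: F_in = 16.6 × 45.3 = 751.98 mm·m/s
Outflow: F_out = 15.7 × 26.5 = 416.05 mm·m/s
Steady-state rate R = (F_in − F_out)/L = (751.98 − 416.05) / 240000 m = 1.400e-03 mm/s.
R = 1.400e-03 × 3600 = 5.04 mm/hr.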